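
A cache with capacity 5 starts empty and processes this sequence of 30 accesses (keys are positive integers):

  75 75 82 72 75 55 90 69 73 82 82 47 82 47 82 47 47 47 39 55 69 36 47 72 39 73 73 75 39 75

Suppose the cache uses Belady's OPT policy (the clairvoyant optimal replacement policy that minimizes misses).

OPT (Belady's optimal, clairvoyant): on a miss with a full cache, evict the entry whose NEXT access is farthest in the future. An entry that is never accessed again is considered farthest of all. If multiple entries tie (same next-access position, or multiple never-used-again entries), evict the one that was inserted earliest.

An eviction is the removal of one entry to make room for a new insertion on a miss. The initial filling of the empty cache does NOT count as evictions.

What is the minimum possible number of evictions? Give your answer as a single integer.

Answer: 7

Derivation:
OPT (Belady) simulation (capacity=5):
  1. access 75: MISS. Cache: [75]
  2. access 75: HIT. Next use of 75: step 5. Cache: [75]
  3. access 82: MISS. Cache: [75 82]
  4. access 72: MISS. Cache: [75 82 72]
  5. access 75: HIT. Next use of 75: step 28. Cache: [75 82 72]
  6. access 55: MISS. Cache: [75 82 72 55]
  7. access 90: MISS. Cache: [75 82 72 55 90]
  8. access 69: MISS, evict 90 (next use: never). Cache: [75 82 72 55 69]
  9. access 73: MISS, evict 75 (next use: step 28). Cache: [82 72 55 69 73]
  10. access 82: HIT. Next use of 82: step 11. Cache: [82 72 55 69 73]
  11. access 82: HIT. Next use of 82: step 13. Cache: [82 72 55 69 73]
  12. access 47: MISS, evict 73 (next use: step 26). Cache: [82 72 55 69 47]
  13. access 82: HIT. Next use of 82: step 15. Cache: [82 72 55 69 47]
  14. access 47: HIT. Next use of 47: step 16. Cache: [82 72 55 69 47]
  15. access 82: HIT. Next use of 82: never. Cache: [82 72 55 69 47]
  16. access 47: HIT. Next use of 47: step 17. Cache: [82 72 55 69 47]
  17. access 47: HIT. Next use of 47: step 18. Cache: [82 72 55 69 47]
  18. access 47: HIT. Next use of 47: step 23. Cache: [82 72 55 69 47]
  19. access 39: MISS, evict 82 (next use: never). Cache: [72 55 69 47 39]
  20. access 55: HIT. Next use of 55: never. Cache: [72 55 69 47 39]
  21. access 69: HIT. Next use of 69: never. Cache: [72 55 69 47 39]
  22. access 36: MISS, evict 55 (next use: never). Cache: [72 69 47 39 36]
  23. access 47: HIT. Next use of 47: never. Cache: [72 69 47 39 36]
  24. access 72: HIT. Next use of 72: never. Cache: [72 69 47 39 36]
  25. access 39: HIT. Next use of 39: step 29. Cache: [72 69 47 39 36]
  26. access 73: MISS, evict 72 (next use: never). Cache: [69 47 39 36 73]
  27. access 73: HIT. Next use of 73: never. Cache: [69 47 39 36 73]
  28. access 75: MISS, evict 69 (next use: never). Cache: [47 39 36 73 75]
  29. access 39: HIT. Next use of 39: never. Cache: [47 39 36 73 75]
  30. access 75: HIT. Next use of 75: never. Cache: [47 39 36 73 75]
Total: 18 hits, 12 misses, 7 evictions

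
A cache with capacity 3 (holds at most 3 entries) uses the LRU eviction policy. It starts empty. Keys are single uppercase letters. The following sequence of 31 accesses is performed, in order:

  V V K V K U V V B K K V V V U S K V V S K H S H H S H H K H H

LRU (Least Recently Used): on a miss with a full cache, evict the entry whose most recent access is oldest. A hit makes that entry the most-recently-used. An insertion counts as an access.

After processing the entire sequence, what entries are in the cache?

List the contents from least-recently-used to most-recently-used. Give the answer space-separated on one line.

LRU simulation (capacity=3):
  1. access V: MISS. Cache (LRU->MRU): [V]
  2. access V: HIT. Cache (LRU->MRU): [V]
  3. access K: MISS. Cache (LRU->MRU): [V K]
  4. access V: HIT. Cache (LRU->MRU): [K V]
  5. access K: HIT. Cache (LRU->MRU): [V K]
  6. access U: MISS. Cache (LRU->MRU): [V K U]
  7. access V: HIT. Cache (LRU->MRU): [K U V]
  8. access V: HIT. Cache (LRU->MRU): [K U V]
  9. access B: MISS, evict K. Cache (LRU->MRU): [U V B]
  10. access K: MISS, evict U. Cache (LRU->MRU): [V B K]
  11. access K: HIT. Cache (LRU->MRU): [V B K]
  12. access V: HIT. Cache (LRU->MRU): [B K V]
  13. access V: HIT. Cache (LRU->MRU): [B K V]
  14. access V: HIT. Cache (LRU->MRU): [B K V]
  15. access U: MISS, evict B. Cache (LRU->MRU): [K V U]
  16. access S: MISS, evict K. Cache (LRU->MRU): [V U S]
  17. access K: MISS, evict V. Cache (LRU->MRU): [U S K]
  18. access V: MISS, evict U. Cache (LRU->MRU): [S K V]
  19. access V: HIT. Cache (LRU->MRU): [S K V]
  20. access S: HIT. Cache (LRU->MRU): [K V S]
  21. access K: HIT. Cache (LRU->MRU): [V S K]
  22. access H: MISS, evict V. Cache (LRU->MRU): [S K H]
  23. access S: HIT. Cache (LRU->MRU): [K H S]
  24. access H: HIT. Cache (LRU->MRU): [K S H]
  25. access H: HIT. Cache (LRU->MRU): [K S H]
  26. access S: HIT. Cache (LRU->MRU): [K H S]
  27. access H: HIT. Cache (LRU->MRU): [K S H]
  28. access H: HIT. Cache (LRU->MRU): [K S H]
  29. access K: HIT. Cache (LRU->MRU): [S H K]
  30. access H: HIT. Cache (LRU->MRU): [S K H]
  31. access H: HIT. Cache (LRU->MRU): [S K H]
Total: 21 hits, 10 misses, 7 evictions

Answer: S K H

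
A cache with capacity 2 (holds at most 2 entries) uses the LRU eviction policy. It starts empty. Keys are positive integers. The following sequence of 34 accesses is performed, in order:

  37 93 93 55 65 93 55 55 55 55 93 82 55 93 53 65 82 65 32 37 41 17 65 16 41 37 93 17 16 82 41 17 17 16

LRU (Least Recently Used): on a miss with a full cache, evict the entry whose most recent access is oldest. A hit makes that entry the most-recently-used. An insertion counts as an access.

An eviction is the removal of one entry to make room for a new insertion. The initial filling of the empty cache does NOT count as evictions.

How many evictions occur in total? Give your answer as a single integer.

Answer: 25

Derivation:
LRU simulation (capacity=2):
  1. access 37: MISS. Cache (LRU->MRU): [37]
  2. access 93: MISS. Cache (LRU->MRU): [37 93]
  3. access 93: HIT. Cache (LRU->MRU): [37 93]
  4. access 55: MISS, evict 37. Cache (LRU->MRU): [93 55]
  5. access 65: MISS, evict 93. Cache (LRU->MRU): [55 65]
  6. access 93: MISS, evict 55. Cache (LRU->MRU): [65 93]
  7. access 55: MISS, evict 65. Cache (LRU->MRU): [93 55]
  8. access 55: HIT. Cache (LRU->MRU): [93 55]
  9. access 55: HIT. Cache (LRU->MRU): [93 55]
  10. access 55: HIT. Cache (LRU->MRU): [93 55]
  11. access 93: HIT. Cache (LRU->MRU): [55 93]
  12. access 82: MISS, evict 55. Cache (LRU->MRU): [93 82]
  13. access 55: MISS, evict 93. Cache (LRU->MRU): [82 55]
  14. access 93: MISS, evict 82. Cache (LRU->MRU): [55 93]
  15. access 53: MISS, evict 55. Cache (LRU->MRU): [93 53]
  16. access 65: MISS, evict 93. Cache (LRU->MRU): [53 65]
  17. access 82: MISS, evict 53. Cache (LRU->MRU): [65 82]
  18. access 65: HIT. Cache (LRU->MRU): [82 65]
  19. access 32: MISS, evict 82. Cache (LRU->MRU): [65 32]
  20. access 37: MISS, evict 65. Cache (LRU->MRU): [32 37]
  21. access 41: MISS, evict 32. Cache (LRU->MRU): [37 41]
  22. access 17: MISS, evict 37. Cache (LRU->MRU): [41 17]
  23. access 65: MISS, evict 41. Cache (LRU->MRU): [17 65]
  24. access 16: MISS, evict 17. Cache (LRU->MRU): [65 16]
  25. access 41: MISS, evict 65. Cache (LRU->MRU): [16 41]
  26. access 37: MISS, evict 16. Cache (LRU->MRU): [41 37]
  27. access 93: MISS, evict 41. Cache (LRU->MRU): [37 93]
  28. access 17: MISS, evict 37. Cache (LRU->MRU): [93 17]
  29. access 16: MISS, evict 93. Cache (LRU->MRU): [17 16]
  30. access 82: MISS, evict 17. Cache (LRU->MRU): [16 82]
  31. access 41: MISS, evict 16. Cache (LRU->MRU): [82 41]
  32. access 17: MISS, evict 82. Cache (LRU->MRU): [41 17]
  33. access 17: HIT. Cache (LRU->MRU): [41 17]
  34. access 16: MISS, evict 41. Cache (LRU->MRU): [17 16]
Total: 7 hits, 27 misses, 25 evictions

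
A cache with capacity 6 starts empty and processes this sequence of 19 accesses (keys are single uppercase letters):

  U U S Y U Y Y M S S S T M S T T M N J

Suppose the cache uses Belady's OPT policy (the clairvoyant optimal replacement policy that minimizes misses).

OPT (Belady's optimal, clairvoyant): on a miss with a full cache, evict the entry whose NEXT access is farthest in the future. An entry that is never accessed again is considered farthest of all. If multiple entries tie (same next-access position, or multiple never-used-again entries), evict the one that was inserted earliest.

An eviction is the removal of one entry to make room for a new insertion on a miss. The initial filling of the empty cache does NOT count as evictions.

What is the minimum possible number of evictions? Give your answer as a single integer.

OPT (Belady) simulation (capacity=6):
  1. access U: MISS. Cache: [U]
  2. access U: HIT. Next use of U: step 5. Cache: [U]
  3. access S: MISS. Cache: [U S]
  4. access Y: MISS. Cache: [U S Y]
  5. access U: HIT. Next use of U: never. Cache: [U S Y]
  6. access Y: HIT. Next use of Y: step 7. Cache: [U S Y]
  7. access Y: HIT. Next use of Y: never. Cache: [U S Y]
  8. access M: MISS. Cache: [U S Y M]
  9. access S: HIT. Next use of S: step 10. Cache: [U S Y M]
  10. access S: HIT. Next use of S: step 11. Cache: [U S Y M]
  11. access S: HIT. Next use of S: step 14. Cache: [U S Y M]
  12. access T: MISS. Cache: [U S Y M T]
  13. access M: HIT. Next use of M: step 17. Cache: [U S Y M T]
  14. access S: HIT. Next use of S: never. Cache: [U S Y M T]
  15. access T: HIT. Next use of T: step 16. Cache: [U S Y M T]
  16. access T: HIT. Next use of T: never. Cache: [U S Y M T]
  17. access M: HIT. Next use of M: never. Cache: [U S Y M T]
  18. access N: MISS. Cache: [U S Y M T N]
  19. access J: MISS, evict U (next use: never). Cache: [S Y M T N J]
Total: 12 hits, 7 misses, 1 evictions

Answer: 1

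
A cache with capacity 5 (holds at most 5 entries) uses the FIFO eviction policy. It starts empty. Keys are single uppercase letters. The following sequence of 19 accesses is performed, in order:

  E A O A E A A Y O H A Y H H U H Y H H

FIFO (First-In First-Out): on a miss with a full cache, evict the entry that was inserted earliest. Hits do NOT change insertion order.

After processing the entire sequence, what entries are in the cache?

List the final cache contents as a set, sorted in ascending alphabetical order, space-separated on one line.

Answer: A H O U Y

Derivation:
FIFO simulation (capacity=5):
  1. access E: MISS. Cache (old->new): [E]
  2. access A: MISS. Cache (old->new): [E A]
  3. access O: MISS. Cache (old->new): [E A O]
  4. access A: HIT. Cache (old->new): [E A O]
  5. access E: HIT. Cache (old->new): [E A O]
  6. access A: HIT. Cache (old->new): [E A O]
  7. access A: HIT. Cache (old->new): [E A O]
  8. access Y: MISS. Cache (old->new): [E A O Y]
  9. access O: HIT. Cache (old->new): [E A O Y]
  10. access H: MISS. Cache (old->new): [E A O Y H]
  11. access A: HIT. Cache (old->new): [E A O Y H]
  12. access Y: HIT. Cache (old->new): [E A O Y H]
  13. access H: HIT. Cache (old->new): [E A O Y H]
  14. access H: HIT. Cache (old->new): [E A O Y H]
  15. access U: MISS, evict E. Cache (old->new): [A O Y H U]
  16. access H: HIT. Cache (old->new): [A O Y H U]
  17. access Y: HIT. Cache (old->new): [A O Y H U]
  18. access H: HIT. Cache (old->new): [A O Y H U]
  19. access H: HIT. Cache (old->new): [A O Y H U]
Total: 13 hits, 6 misses, 1 evictions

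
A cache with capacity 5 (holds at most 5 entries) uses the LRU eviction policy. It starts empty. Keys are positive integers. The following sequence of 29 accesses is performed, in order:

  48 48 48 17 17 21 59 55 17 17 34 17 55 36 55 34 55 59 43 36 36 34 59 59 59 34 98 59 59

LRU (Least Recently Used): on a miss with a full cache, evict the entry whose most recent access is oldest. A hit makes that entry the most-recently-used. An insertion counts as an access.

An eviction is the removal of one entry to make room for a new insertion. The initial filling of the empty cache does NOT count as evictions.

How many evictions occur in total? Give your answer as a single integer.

Answer: 4

Derivation:
LRU simulation (capacity=5):
  1. access 48: MISS. Cache (LRU->MRU): [48]
  2. access 48: HIT. Cache (LRU->MRU): [48]
  3. access 48: HIT. Cache (LRU->MRU): [48]
  4. access 17: MISS. Cache (LRU->MRU): [48 17]
  5. access 17: HIT. Cache (LRU->MRU): [48 17]
  6. access 21: MISS. Cache (LRU->MRU): [48 17 21]
  7. access 59: MISS. Cache (LRU->MRU): [48 17 21 59]
  8. access 55: MISS. Cache (LRU->MRU): [48 17 21 59 55]
  9. access 17: HIT. Cache (LRU->MRU): [48 21 59 55 17]
  10. access 17: HIT. Cache (LRU->MRU): [48 21 59 55 17]
  11. access 34: MISS, evict 48. Cache (LRU->MRU): [21 59 55 17 34]
  12. access 17: HIT. Cache (LRU->MRU): [21 59 55 34 17]
  13. access 55: HIT. Cache (LRU->MRU): [21 59 34 17 55]
  14. access 36: MISS, evict 21. Cache (LRU->MRU): [59 34 17 55 36]
  15. access 55: HIT. Cache (LRU->MRU): [59 34 17 36 55]
  16. access 34: HIT. Cache (LRU->MRU): [59 17 36 55 34]
  17. access 55: HIT. Cache (LRU->MRU): [59 17 36 34 55]
  18. access 59: HIT. Cache (LRU->MRU): [17 36 34 55 59]
  19. access 43: MISS, evict 17. Cache (LRU->MRU): [36 34 55 59 43]
  20. access 36: HIT. Cache (LRU->MRU): [34 55 59 43 36]
  21. access 36: HIT. Cache (LRU->MRU): [34 55 59 43 36]
  22. access 34: HIT. Cache (LRU->MRU): [55 59 43 36 34]
  23. access 59: HIT. Cache (LRU->MRU): [55 43 36 34 59]
  24. access 59: HIT. Cache (LRU->MRU): [55 43 36 34 59]
  25. access 59: HIT. Cache (LRU->MRU): [55 43 36 34 59]
  26. access 34: HIT. Cache (LRU->MRU): [55 43 36 59 34]
  27. access 98: MISS, evict 55. Cache (LRU->MRU): [43 36 59 34 98]
  28. access 59: HIT. Cache (LRU->MRU): [43 36 34 98 59]
  29. access 59: HIT. Cache (LRU->MRU): [43 36 34 98 59]
Total: 20 hits, 9 misses, 4 evictions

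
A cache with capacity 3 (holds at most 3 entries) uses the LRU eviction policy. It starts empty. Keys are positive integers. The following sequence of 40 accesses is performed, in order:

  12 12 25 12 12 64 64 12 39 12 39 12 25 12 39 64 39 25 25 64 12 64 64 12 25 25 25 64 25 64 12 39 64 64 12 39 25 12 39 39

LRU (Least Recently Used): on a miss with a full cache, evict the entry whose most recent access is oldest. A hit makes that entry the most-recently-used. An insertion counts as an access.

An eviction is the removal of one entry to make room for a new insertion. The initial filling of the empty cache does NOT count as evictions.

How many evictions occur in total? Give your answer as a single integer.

LRU simulation (capacity=3):
  1. access 12: MISS. Cache (LRU->MRU): [12]
  2. access 12: HIT. Cache (LRU->MRU): [12]
  3. access 25: MISS. Cache (LRU->MRU): [12 25]
  4. access 12: HIT. Cache (LRU->MRU): [25 12]
  5. access 12: HIT. Cache (LRU->MRU): [25 12]
  6. access 64: MISS. Cache (LRU->MRU): [25 12 64]
  7. access 64: HIT. Cache (LRU->MRU): [25 12 64]
  8. access 12: HIT. Cache (LRU->MRU): [25 64 12]
  9. access 39: MISS, evict 25. Cache (LRU->MRU): [64 12 39]
  10. access 12: HIT. Cache (LRU->MRU): [64 39 12]
  11. access 39: HIT. Cache (LRU->MRU): [64 12 39]
  12. access 12: HIT. Cache (LRU->MRU): [64 39 12]
  13. access 25: MISS, evict 64. Cache (LRU->MRU): [39 12 25]
  14. access 12: HIT. Cache (LRU->MRU): [39 25 12]
  15. access 39: HIT. Cache (LRU->MRU): [25 12 39]
  16. access 64: MISS, evict 25. Cache (LRU->MRU): [12 39 64]
  17. access 39: HIT. Cache (LRU->MRU): [12 64 39]
  18. access 25: MISS, evict 12. Cache (LRU->MRU): [64 39 25]
  19. access 25: HIT. Cache (LRU->MRU): [64 39 25]
  20. access 64: HIT. Cache (LRU->MRU): [39 25 64]
  21. access 12: MISS, evict 39. Cache (LRU->MRU): [25 64 12]
  22. access 64: HIT. Cache (LRU->MRU): [25 12 64]
  23. access 64: HIT. Cache (LRU->MRU): [25 12 64]
  24. access 12: HIT. Cache (LRU->MRU): [25 64 12]
  25. access 25: HIT. Cache (LRU->MRU): [64 12 25]
  26. access 25: HIT. Cache (LRU->MRU): [64 12 25]
  27. access 25: HIT. Cache (LRU->MRU): [64 12 25]
  28. access 64: HIT. Cache (LRU->MRU): [12 25 64]
  29. access 25: HIT. Cache (LRU->MRU): [12 64 25]
  30. access 64: HIT. Cache (LRU->MRU): [12 25 64]
  31. access 12: HIT. Cache (LRU->MRU): [25 64 12]
  32. access 39: MISS, evict 25. Cache (LRU->MRU): [64 12 39]
  33. access 64: HIT. Cache (LRU->MRU): [12 39 64]
  34. access 64: HIT. Cache (LRU->MRU): [12 39 64]
  35. access 12: HIT. Cache (LRU->MRU): [39 64 12]
  36. access 39: HIT. Cache (LRU->MRU): [64 12 39]
  37. access 25: MISS, evict 64. Cache (LRU->MRU): [12 39 25]
  38. access 12: HIT. Cache (LRU->MRU): [39 25 12]
  39. access 39: HIT. Cache (LRU->MRU): [25 12 39]
  40. access 39: HIT. Cache (LRU->MRU): [25 12 39]
Total: 30 hits, 10 misses, 7 evictions

Answer: 7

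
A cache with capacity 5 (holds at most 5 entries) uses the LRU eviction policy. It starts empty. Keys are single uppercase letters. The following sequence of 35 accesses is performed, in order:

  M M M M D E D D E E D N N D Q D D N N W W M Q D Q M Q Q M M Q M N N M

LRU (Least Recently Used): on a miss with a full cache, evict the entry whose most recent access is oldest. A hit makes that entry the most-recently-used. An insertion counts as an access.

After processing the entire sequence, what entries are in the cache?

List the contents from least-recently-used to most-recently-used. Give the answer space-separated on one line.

LRU simulation (capacity=5):
  1. access M: MISS. Cache (LRU->MRU): [M]
  2. access M: HIT. Cache (LRU->MRU): [M]
  3. access M: HIT. Cache (LRU->MRU): [M]
  4. access M: HIT. Cache (LRU->MRU): [M]
  5. access D: MISS. Cache (LRU->MRU): [M D]
  6. access E: MISS. Cache (LRU->MRU): [M D E]
  7. access D: HIT. Cache (LRU->MRU): [M E D]
  8. access D: HIT. Cache (LRU->MRU): [M E D]
  9. access E: HIT. Cache (LRU->MRU): [M D E]
  10. access E: HIT. Cache (LRU->MRU): [M D E]
  11. access D: HIT. Cache (LRU->MRU): [M E D]
  12. access N: MISS. Cache (LRU->MRU): [M E D N]
  13. access N: HIT. Cache (LRU->MRU): [M E D N]
  14. access D: HIT. Cache (LRU->MRU): [M E N D]
  15. access Q: MISS. Cache (LRU->MRU): [M E N D Q]
  16. access D: HIT. Cache (LRU->MRU): [M E N Q D]
  17. access D: HIT. Cache (LRU->MRU): [M E N Q D]
  18. access N: HIT. Cache (LRU->MRU): [M E Q D N]
  19. access N: HIT. Cache (LRU->MRU): [M E Q D N]
  20. access W: MISS, evict M. Cache (LRU->MRU): [E Q D N W]
  21. access W: HIT. Cache (LRU->MRU): [E Q D N W]
  22. access M: MISS, evict E. Cache (LRU->MRU): [Q D N W M]
  23. access Q: HIT. Cache (LRU->MRU): [D N W M Q]
  24. access D: HIT. Cache (LRU->MRU): [N W M Q D]
  25. access Q: HIT. Cache (LRU->MRU): [N W M D Q]
  26. access M: HIT. Cache (LRU->MRU): [N W D Q M]
  27. access Q: HIT. Cache (LRU->MRU): [N W D M Q]
  28. access Q: HIT. Cache (LRU->MRU): [N W D M Q]
  29. access M: HIT. Cache (LRU->MRU): [N W D Q M]
  30. access M: HIT. Cache (LRU->MRU): [N W D Q M]
  31. access Q: HIT. Cache (LRU->MRU): [N W D M Q]
  32. access M: HIT. Cache (LRU->MRU): [N W D Q M]
  33. access N: HIT. Cache (LRU->MRU): [W D Q M N]
  34. access N: HIT. Cache (LRU->MRU): [W D Q M N]
  35. access M: HIT. Cache (LRU->MRU): [W D Q N M]
Total: 28 hits, 7 misses, 2 evictions

Answer: W D Q N M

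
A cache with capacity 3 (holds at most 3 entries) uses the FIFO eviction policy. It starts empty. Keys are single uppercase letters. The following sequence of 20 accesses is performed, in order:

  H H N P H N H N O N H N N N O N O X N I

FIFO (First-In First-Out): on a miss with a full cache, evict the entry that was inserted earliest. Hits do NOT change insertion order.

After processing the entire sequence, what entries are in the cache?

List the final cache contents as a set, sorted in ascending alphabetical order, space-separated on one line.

Answer: I N X

Derivation:
FIFO simulation (capacity=3):
  1. access H: MISS. Cache (old->new): [H]
  2. access H: HIT. Cache (old->new): [H]
  3. access N: MISS. Cache (old->new): [H N]
  4. access P: MISS. Cache (old->new): [H N P]
  5. access H: HIT. Cache (old->new): [H N P]
  6. access N: HIT. Cache (old->new): [H N P]
  7. access H: HIT. Cache (old->new): [H N P]
  8. access N: HIT. Cache (old->new): [H N P]
  9. access O: MISS, evict H. Cache (old->new): [N P O]
  10. access N: HIT. Cache (old->new): [N P O]
  11. access H: MISS, evict N. Cache (old->new): [P O H]
  12. access N: MISS, evict P. Cache (old->new): [O H N]
  13. access N: HIT. Cache (old->new): [O H N]
  14. access N: HIT. Cache (old->new): [O H N]
  15. access O: HIT. Cache (old->new): [O H N]
  16. access N: HIT. Cache (old->new): [O H N]
  17. access O: HIT. Cache (old->new): [O H N]
  18. access X: MISS, evict O. Cache (old->new): [H N X]
  19. access N: HIT. Cache (old->new): [H N X]
  20. access I: MISS, evict H. Cache (old->new): [N X I]
Total: 12 hits, 8 misses, 5 evictions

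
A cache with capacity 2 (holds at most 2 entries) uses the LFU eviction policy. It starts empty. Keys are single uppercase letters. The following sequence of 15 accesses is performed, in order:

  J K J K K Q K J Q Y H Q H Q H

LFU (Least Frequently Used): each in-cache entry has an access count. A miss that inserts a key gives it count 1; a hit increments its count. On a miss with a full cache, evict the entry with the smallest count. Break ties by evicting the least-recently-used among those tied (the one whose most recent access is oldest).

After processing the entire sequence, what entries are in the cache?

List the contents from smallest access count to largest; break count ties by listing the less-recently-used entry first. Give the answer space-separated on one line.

LFU simulation (capacity=2):
  1. access J: MISS. Cache: [J(c=1)]
  2. access K: MISS. Cache: [J(c=1) K(c=1)]
  3. access J: HIT, count now 2. Cache: [K(c=1) J(c=2)]
  4. access K: HIT, count now 2. Cache: [J(c=2) K(c=2)]
  5. access K: HIT, count now 3. Cache: [J(c=2) K(c=3)]
  6. access Q: MISS, evict J(c=2). Cache: [Q(c=1) K(c=3)]
  7. access K: HIT, count now 4. Cache: [Q(c=1) K(c=4)]
  8. access J: MISS, evict Q(c=1). Cache: [J(c=1) K(c=4)]
  9. access Q: MISS, evict J(c=1). Cache: [Q(c=1) K(c=4)]
  10. access Y: MISS, evict Q(c=1). Cache: [Y(c=1) K(c=4)]
  11. access H: MISS, evict Y(c=1). Cache: [H(c=1) K(c=4)]
  12. access Q: MISS, evict H(c=1). Cache: [Q(c=1) K(c=4)]
  13. access H: MISS, evict Q(c=1). Cache: [H(c=1) K(c=4)]
  14. access Q: MISS, evict H(c=1). Cache: [Q(c=1) K(c=4)]
  15. access H: MISS, evict Q(c=1). Cache: [H(c=1) K(c=4)]
Total: 4 hits, 11 misses, 9 evictions

Answer: H K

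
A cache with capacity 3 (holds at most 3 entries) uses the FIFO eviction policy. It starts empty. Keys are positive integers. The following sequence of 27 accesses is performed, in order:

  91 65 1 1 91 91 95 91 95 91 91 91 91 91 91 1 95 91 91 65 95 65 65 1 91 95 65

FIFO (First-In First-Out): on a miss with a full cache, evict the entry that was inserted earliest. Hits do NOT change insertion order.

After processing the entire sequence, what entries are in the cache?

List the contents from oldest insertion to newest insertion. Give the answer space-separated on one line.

Answer: 65 1 95

Derivation:
FIFO simulation (capacity=3):
  1. access 91: MISS. Cache (old->new): [91]
  2. access 65: MISS. Cache (old->new): [91 65]
  3. access 1: MISS. Cache (old->new): [91 65 1]
  4. access 1: HIT. Cache (old->new): [91 65 1]
  5. access 91: HIT. Cache (old->new): [91 65 1]
  6. access 91: HIT. Cache (old->new): [91 65 1]
  7. access 95: MISS, evict 91. Cache (old->new): [65 1 95]
  8. access 91: MISS, evict 65. Cache (old->new): [1 95 91]
  9. access 95: HIT. Cache (old->new): [1 95 91]
  10. access 91: HIT. Cache (old->new): [1 95 91]
  11. access 91: HIT. Cache (old->new): [1 95 91]
  12. access 91: HIT. Cache (old->new): [1 95 91]
  13. access 91: HIT. Cache (old->new): [1 95 91]
  14. access 91: HIT. Cache (old->new): [1 95 91]
  15. access 91: HIT. Cache (old->new): [1 95 91]
  16. access 1: HIT. Cache (old->new): [1 95 91]
  17. access 95: HIT. Cache (old->new): [1 95 91]
  18. access 91: HIT. Cache (old->new): [1 95 91]
  19. access 91: HIT. Cache (old->new): [1 95 91]
  20. access 65: MISS, evict 1. Cache (old->new): [95 91 65]
  21. access 95: HIT. Cache (old->new): [95 91 65]
  22. access 65: HIT. Cache (old->new): [95 91 65]
  23. access 65: HIT. Cache (old->new): [95 91 65]
  24. access 1: MISS, evict 95. Cache (old->new): [91 65 1]
  25. access 91: HIT. Cache (old->new): [91 65 1]
  26. access 95: MISS, evict 91. Cache (old->new): [65 1 95]
  27. access 65: HIT. Cache (old->new): [65 1 95]
Total: 19 hits, 8 misses, 5 evictions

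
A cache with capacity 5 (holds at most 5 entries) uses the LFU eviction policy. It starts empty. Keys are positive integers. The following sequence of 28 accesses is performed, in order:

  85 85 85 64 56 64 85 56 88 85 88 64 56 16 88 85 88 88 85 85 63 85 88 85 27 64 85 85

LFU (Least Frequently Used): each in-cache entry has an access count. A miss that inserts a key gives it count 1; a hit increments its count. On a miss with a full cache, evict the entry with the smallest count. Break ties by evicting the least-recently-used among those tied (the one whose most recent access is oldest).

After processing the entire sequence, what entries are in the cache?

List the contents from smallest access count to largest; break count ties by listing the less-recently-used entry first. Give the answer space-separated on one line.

Answer: 27 56 64 88 85

Derivation:
LFU simulation (capacity=5):
  1. access 85: MISS. Cache: [85(c=1)]
  2. access 85: HIT, count now 2. Cache: [85(c=2)]
  3. access 85: HIT, count now 3. Cache: [85(c=3)]
  4. access 64: MISS. Cache: [64(c=1) 85(c=3)]
  5. access 56: MISS. Cache: [64(c=1) 56(c=1) 85(c=3)]
  6. access 64: HIT, count now 2. Cache: [56(c=1) 64(c=2) 85(c=3)]
  7. access 85: HIT, count now 4. Cache: [56(c=1) 64(c=2) 85(c=4)]
  8. access 56: HIT, count now 2. Cache: [64(c=2) 56(c=2) 85(c=4)]
  9. access 88: MISS. Cache: [88(c=1) 64(c=2) 56(c=2) 85(c=4)]
  10. access 85: HIT, count now 5. Cache: [88(c=1) 64(c=2) 56(c=2) 85(c=5)]
  11. access 88: HIT, count now 2. Cache: [64(c=2) 56(c=2) 88(c=2) 85(c=5)]
  12. access 64: HIT, count now 3. Cache: [56(c=2) 88(c=2) 64(c=3) 85(c=5)]
  13. access 56: HIT, count now 3. Cache: [88(c=2) 64(c=3) 56(c=3) 85(c=5)]
  14. access 16: MISS. Cache: [16(c=1) 88(c=2) 64(c=3) 56(c=3) 85(c=5)]
  15. access 88: HIT, count now 3. Cache: [16(c=1) 64(c=3) 56(c=3) 88(c=3) 85(c=5)]
  16. access 85: HIT, count now 6. Cache: [16(c=1) 64(c=3) 56(c=3) 88(c=3) 85(c=6)]
  17. access 88: HIT, count now 4. Cache: [16(c=1) 64(c=3) 56(c=3) 88(c=4) 85(c=6)]
  18. access 88: HIT, count now 5. Cache: [16(c=1) 64(c=3) 56(c=3) 88(c=5) 85(c=6)]
  19. access 85: HIT, count now 7. Cache: [16(c=1) 64(c=3) 56(c=3) 88(c=5) 85(c=7)]
  20. access 85: HIT, count now 8. Cache: [16(c=1) 64(c=3) 56(c=3) 88(c=5) 85(c=8)]
  21. access 63: MISS, evict 16(c=1). Cache: [63(c=1) 64(c=3) 56(c=3) 88(c=5) 85(c=8)]
  22. access 85: HIT, count now 9. Cache: [63(c=1) 64(c=3) 56(c=3) 88(c=5) 85(c=9)]
  23. access 88: HIT, count now 6. Cache: [63(c=1) 64(c=3) 56(c=3) 88(c=6) 85(c=9)]
  24. access 85: HIT, count now 10. Cache: [63(c=1) 64(c=3) 56(c=3) 88(c=6) 85(c=10)]
  25. access 27: MISS, evict 63(c=1). Cache: [27(c=1) 64(c=3) 56(c=3) 88(c=6) 85(c=10)]
  26. access 64: HIT, count now 4. Cache: [27(c=1) 56(c=3) 64(c=4) 88(c=6) 85(c=10)]
  27. access 85: HIT, count now 11. Cache: [27(c=1) 56(c=3) 64(c=4) 88(c=6) 85(c=11)]
  28. access 85: HIT, count now 12. Cache: [27(c=1) 56(c=3) 64(c=4) 88(c=6) 85(c=12)]
Total: 21 hits, 7 misses, 2 evictions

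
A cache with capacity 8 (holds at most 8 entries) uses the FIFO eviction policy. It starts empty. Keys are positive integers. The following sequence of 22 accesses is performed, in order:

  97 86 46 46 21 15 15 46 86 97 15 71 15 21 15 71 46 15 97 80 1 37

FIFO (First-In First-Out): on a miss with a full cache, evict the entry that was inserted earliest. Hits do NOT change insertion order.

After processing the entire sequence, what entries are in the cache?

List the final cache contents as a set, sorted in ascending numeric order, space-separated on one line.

Answer: 1 15 21 37 46 71 80 86

Derivation:
FIFO simulation (capacity=8):
  1. access 97: MISS. Cache (old->new): [97]
  2. access 86: MISS. Cache (old->new): [97 86]
  3. access 46: MISS. Cache (old->new): [97 86 46]
  4. access 46: HIT. Cache (old->new): [97 86 46]
  5. access 21: MISS. Cache (old->new): [97 86 46 21]
  6. access 15: MISS. Cache (old->new): [97 86 46 21 15]
  7. access 15: HIT. Cache (old->new): [97 86 46 21 15]
  8. access 46: HIT. Cache (old->new): [97 86 46 21 15]
  9. access 86: HIT. Cache (old->new): [97 86 46 21 15]
  10. access 97: HIT. Cache (old->new): [97 86 46 21 15]
  11. access 15: HIT. Cache (old->new): [97 86 46 21 15]
  12. access 71: MISS. Cache (old->new): [97 86 46 21 15 71]
  13. access 15: HIT. Cache (old->new): [97 86 46 21 15 71]
  14. access 21: HIT. Cache (old->new): [97 86 46 21 15 71]
  15. access 15: HIT. Cache (old->new): [97 86 46 21 15 71]
  16. access 71: HIT. Cache (old->new): [97 86 46 21 15 71]
  17. access 46: HIT. Cache (old->new): [97 86 46 21 15 71]
  18. access 15: HIT. Cache (old->new): [97 86 46 21 15 71]
  19. access 97: HIT. Cache (old->new): [97 86 46 21 15 71]
  20. access 80: MISS. Cache (old->new): [97 86 46 21 15 71 80]
  21. access 1: MISS. Cache (old->new): [97 86 46 21 15 71 80 1]
  22. access 37: MISS, evict 97. Cache (old->new): [86 46 21 15 71 80 1 37]
Total: 13 hits, 9 misses, 1 evictions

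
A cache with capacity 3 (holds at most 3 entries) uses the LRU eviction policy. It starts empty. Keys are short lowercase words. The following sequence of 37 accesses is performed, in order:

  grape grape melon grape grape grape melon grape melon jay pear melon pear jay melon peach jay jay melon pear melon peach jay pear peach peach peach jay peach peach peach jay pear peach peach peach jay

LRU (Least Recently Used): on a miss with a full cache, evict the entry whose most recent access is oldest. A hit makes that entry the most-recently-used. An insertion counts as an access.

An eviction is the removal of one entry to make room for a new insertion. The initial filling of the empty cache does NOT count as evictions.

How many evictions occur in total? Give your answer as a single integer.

LRU simulation (capacity=3):
  1. access grape: MISS. Cache (LRU->MRU): [grape]
  2. access grape: HIT. Cache (LRU->MRU): [grape]
  3. access melon: MISS. Cache (LRU->MRU): [grape melon]
  4. access grape: HIT. Cache (LRU->MRU): [melon grape]
  5. access grape: HIT. Cache (LRU->MRU): [melon grape]
  6. access grape: HIT. Cache (LRU->MRU): [melon grape]
  7. access melon: HIT. Cache (LRU->MRU): [grape melon]
  8. access grape: HIT. Cache (LRU->MRU): [melon grape]
  9. access melon: HIT. Cache (LRU->MRU): [grape melon]
  10. access jay: MISS. Cache (LRU->MRU): [grape melon jay]
  11. access pear: MISS, evict grape. Cache (LRU->MRU): [melon jay pear]
  12. access melon: HIT. Cache (LRU->MRU): [jay pear melon]
  13. access pear: HIT. Cache (LRU->MRU): [jay melon pear]
  14. access jay: HIT. Cache (LRU->MRU): [melon pear jay]
  15. access melon: HIT. Cache (LRU->MRU): [pear jay melon]
  16. access peach: MISS, evict pear. Cache (LRU->MRU): [jay melon peach]
  17. access jay: HIT. Cache (LRU->MRU): [melon peach jay]
  18. access jay: HIT. Cache (LRU->MRU): [melon peach jay]
  19. access melon: HIT. Cache (LRU->MRU): [peach jay melon]
  20. access pear: MISS, evict peach. Cache (LRU->MRU): [jay melon pear]
  21. access melon: HIT. Cache (LRU->MRU): [jay pear melon]
  22. access peach: MISS, evict jay. Cache (LRU->MRU): [pear melon peach]
  23. access jay: MISS, evict pear. Cache (LRU->MRU): [melon peach jay]
  24. access pear: MISS, evict melon. Cache (LRU->MRU): [peach jay pear]
  25. access peach: HIT. Cache (LRU->MRU): [jay pear peach]
  26. access peach: HIT. Cache (LRU->MRU): [jay pear peach]
  27. access peach: HIT. Cache (LRU->MRU): [jay pear peach]
  28. access jay: HIT. Cache (LRU->MRU): [pear peach jay]
  29. access peach: HIT. Cache (LRU->MRU): [pear jay peach]
  30. access peach: HIT. Cache (LRU->MRU): [pear jay peach]
  31. access peach: HIT. Cache (LRU->MRU): [pear jay peach]
  32. access jay: HIT. Cache (LRU->MRU): [pear peach jay]
  33. access pear: HIT. Cache (LRU->MRU): [peach jay pear]
  34. access peach: HIT. Cache (LRU->MRU): [jay pear peach]
  35. access peach: HIT. Cache (LRU->MRU): [jay pear peach]
  36. access peach: HIT. Cache (LRU->MRU): [jay pear peach]
  37. access jay: HIT. Cache (LRU->MRU): [pear peach jay]
Total: 28 hits, 9 misses, 6 evictions

Answer: 6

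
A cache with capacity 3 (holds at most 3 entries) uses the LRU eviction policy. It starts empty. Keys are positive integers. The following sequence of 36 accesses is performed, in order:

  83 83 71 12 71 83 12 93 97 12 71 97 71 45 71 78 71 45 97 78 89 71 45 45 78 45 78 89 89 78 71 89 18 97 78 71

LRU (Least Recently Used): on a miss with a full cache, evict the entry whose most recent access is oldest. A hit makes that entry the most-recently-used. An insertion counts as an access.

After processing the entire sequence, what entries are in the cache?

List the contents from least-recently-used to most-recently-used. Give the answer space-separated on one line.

LRU simulation (capacity=3):
  1. access 83: MISS. Cache (LRU->MRU): [83]
  2. access 83: HIT. Cache (LRU->MRU): [83]
  3. access 71: MISS. Cache (LRU->MRU): [83 71]
  4. access 12: MISS. Cache (LRU->MRU): [83 71 12]
  5. access 71: HIT. Cache (LRU->MRU): [83 12 71]
  6. access 83: HIT. Cache (LRU->MRU): [12 71 83]
  7. access 12: HIT. Cache (LRU->MRU): [71 83 12]
  8. access 93: MISS, evict 71. Cache (LRU->MRU): [83 12 93]
  9. access 97: MISS, evict 83. Cache (LRU->MRU): [12 93 97]
  10. access 12: HIT. Cache (LRU->MRU): [93 97 12]
  11. access 71: MISS, evict 93. Cache (LRU->MRU): [97 12 71]
  12. access 97: HIT. Cache (LRU->MRU): [12 71 97]
  13. access 71: HIT. Cache (LRU->MRU): [12 97 71]
  14. access 45: MISS, evict 12. Cache (LRU->MRU): [97 71 45]
  15. access 71: HIT. Cache (LRU->MRU): [97 45 71]
  16. access 78: MISS, evict 97. Cache (LRU->MRU): [45 71 78]
  17. access 71: HIT. Cache (LRU->MRU): [45 78 71]
  18. access 45: HIT. Cache (LRU->MRU): [78 71 45]
  19. access 97: MISS, evict 78. Cache (LRU->MRU): [71 45 97]
  20. access 78: MISS, evict 71. Cache (LRU->MRU): [45 97 78]
  21. access 89: MISS, evict 45. Cache (LRU->MRU): [97 78 89]
  22. access 71: MISS, evict 97. Cache (LRU->MRU): [78 89 71]
  23. access 45: MISS, evict 78. Cache (LRU->MRU): [89 71 45]
  24. access 45: HIT. Cache (LRU->MRU): [89 71 45]
  25. access 78: MISS, evict 89. Cache (LRU->MRU): [71 45 78]
  26. access 45: HIT. Cache (LRU->MRU): [71 78 45]
  27. access 78: HIT. Cache (LRU->MRU): [71 45 78]
  28. access 89: MISS, evict 71. Cache (LRU->MRU): [45 78 89]
  29. access 89: HIT. Cache (LRU->MRU): [45 78 89]
  30. access 78: HIT. Cache (LRU->MRU): [45 89 78]
  31. access 71: MISS, evict 45. Cache (LRU->MRU): [89 78 71]
  32. access 89: HIT. Cache (LRU->MRU): [78 71 89]
  33. access 18: MISS, evict 78. Cache (LRU->MRU): [71 89 18]
  34. access 97: MISS, evict 71. Cache (LRU->MRU): [89 18 97]
  35. access 78: MISS, evict 89. Cache (LRU->MRU): [18 97 78]
  36. access 71: MISS, evict 18. Cache (LRU->MRU): [97 78 71]
Total: 16 hits, 20 misses, 17 evictions

Answer: 97 78 71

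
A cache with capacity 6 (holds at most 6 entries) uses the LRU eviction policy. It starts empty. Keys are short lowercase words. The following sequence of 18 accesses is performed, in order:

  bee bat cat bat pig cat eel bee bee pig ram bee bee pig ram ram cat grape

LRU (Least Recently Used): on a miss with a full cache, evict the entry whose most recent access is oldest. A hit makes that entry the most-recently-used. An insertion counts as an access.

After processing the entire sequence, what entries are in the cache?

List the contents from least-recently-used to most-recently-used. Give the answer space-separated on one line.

LRU simulation (capacity=6):
  1. access bee: MISS. Cache (LRU->MRU): [bee]
  2. access bat: MISS. Cache (LRU->MRU): [bee bat]
  3. access cat: MISS. Cache (LRU->MRU): [bee bat cat]
  4. access bat: HIT. Cache (LRU->MRU): [bee cat bat]
  5. access pig: MISS. Cache (LRU->MRU): [bee cat bat pig]
  6. access cat: HIT. Cache (LRU->MRU): [bee bat pig cat]
  7. access eel: MISS. Cache (LRU->MRU): [bee bat pig cat eel]
  8. access bee: HIT. Cache (LRU->MRU): [bat pig cat eel bee]
  9. access bee: HIT. Cache (LRU->MRU): [bat pig cat eel bee]
  10. access pig: HIT. Cache (LRU->MRU): [bat cat eel bee pig]
  11. access ram: MISS. Cache (LRU->MRU): [bat cat eel bee pig ram]
  12. access bee: HIT. Cache (LRU->MRU): [bat cat eel pig ram bee]
  13. access bee: HIT. Cache (LRU->MRU): [bat cat eel pig ram bee]
  14. access pig: HIT. Cache (LRU->MRU): [bat cat eel ram bee pig]
  15. access ram: HIT. Cache (LRU->MRU): [bat cat eel bee pig ram]
  16. access ram: HIT. Cache (LRU->MRU): [bat cat eel bee pig ram]
  17. access cat: HIT. Cache (LRU->MRU): [bat eel bee pig ram cat]
  18. access grape: MISS, evict bat. Cache (LRU->MRU): [eel bee pig ram cat grape]
Total: 11 hits, 7 misses, 1 evictions

Answer: eel bee pig ram cat grape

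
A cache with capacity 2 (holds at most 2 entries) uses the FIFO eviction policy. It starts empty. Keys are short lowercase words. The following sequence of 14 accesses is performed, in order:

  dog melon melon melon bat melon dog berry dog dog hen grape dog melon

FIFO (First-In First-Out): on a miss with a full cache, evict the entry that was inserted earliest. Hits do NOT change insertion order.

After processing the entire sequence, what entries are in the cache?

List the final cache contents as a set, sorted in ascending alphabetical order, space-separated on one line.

FIFO simulation (capacity=2):
  1. access dog: MISS. Cache (old->new): [dog]
  2. access melon: MISS. Cache (old->new): [dog melon]
  3. access melon: HIT. Cache (old->new): [dog melon]
  4. access melon: HIT. Cache (old->new): [dog melon]
  5. access bat: MISS, evict dog. Cache (old->new): [melon bat]
  6. access melon: HIT. Cache (old->new): [melon bat]
  7. access dog: MISS, evict melon. Cache (old->new): [bat dog]
  8. access berry: MISS, evict bat. Cache (old->new): [dog berry]
  9. access dog: HIT. Cache (old->new): [dog berry]
  10. access dog: HIT. Cache (old->new): [dog berry]
  11. access hen: MISS, evict dog. Cache (old->new): [berry hen]
  12. access grape: MISS, evict berry. Cache (old->new): [hen grape]
  13. access dog: MISS, evict hen. Cache (old->new): [grape dog]
  14. access melon: MISS, evict grape. Cache (old->new): [dog melon]
Total: 5 hits, 9 misses, 7 evictions

Answer: dog melon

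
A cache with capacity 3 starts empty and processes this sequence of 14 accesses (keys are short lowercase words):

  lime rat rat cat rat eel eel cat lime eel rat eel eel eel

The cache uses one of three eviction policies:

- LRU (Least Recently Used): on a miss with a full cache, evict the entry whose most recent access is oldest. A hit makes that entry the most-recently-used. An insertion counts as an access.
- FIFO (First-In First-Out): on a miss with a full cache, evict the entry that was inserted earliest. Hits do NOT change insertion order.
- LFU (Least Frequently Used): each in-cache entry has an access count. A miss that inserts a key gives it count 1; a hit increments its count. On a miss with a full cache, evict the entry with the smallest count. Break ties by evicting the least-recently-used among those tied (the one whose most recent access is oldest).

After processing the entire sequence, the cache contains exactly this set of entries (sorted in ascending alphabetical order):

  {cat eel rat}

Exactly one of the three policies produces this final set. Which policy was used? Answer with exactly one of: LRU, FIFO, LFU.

Simulating under each policy and comparing final sets:
  LRU: final set = {eel lime rat} -> differs
  FIFO: final set = {eel lime rat} -> differs
  LFU: final set = {cat eel rat} -> MATCHES target
Only LFU produces the target set.

Answer: LFU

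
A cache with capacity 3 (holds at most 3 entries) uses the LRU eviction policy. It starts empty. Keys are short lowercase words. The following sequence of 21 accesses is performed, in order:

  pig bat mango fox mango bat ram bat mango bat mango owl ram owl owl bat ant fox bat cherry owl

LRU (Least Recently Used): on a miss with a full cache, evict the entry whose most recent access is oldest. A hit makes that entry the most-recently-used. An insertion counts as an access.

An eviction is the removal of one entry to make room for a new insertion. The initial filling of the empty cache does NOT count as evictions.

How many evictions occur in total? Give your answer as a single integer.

Answer: 9

Derivation:
LRU simulation (capacity=3):
  1. access pig: MISS. Cache (LRU->MRU): [pig]
  2. access bat: MISS. Cache (LRU->MRU): [pig bat]
  3. access mango: MISS. Cache (LRU->MRU): [pig bat mango]
  4. access fox: MISS, evict pig. Cache (LRU->MRU): [bat mango fox]
  5. access mango: HIT. Cache (LRU->MRU): [bat fox mango]
  6. access bat: HIT. Cache (LRU->MRU): [fox mango bat]
  7. access ram: MISS, evict fox. Cache (LRU->MRU): [mango bat ram]
  8. access bat: HIT. Cache (LRU->MRU): [mango ram bat]
  9. access mango: HIT. Cache (LRU->MRU): [ram bat mango]
  10. access bat: HIT. Cache (LRU->MRU): [ram mango bat]
  11. access mango: HIT. Cache (LRU->MRU): [ram bat mango]
  12. access owl: MISS, evict ram. Cache (LRU->MRU): [bat mango owl]
  13. access ram: MISS, evict bat. Cache (LRU->MRU): [mango owl ram]
  14. access owl: HIT. Cache (LRU->MRU): [mango ram owl]
  15. access owl: HIT. Cache (LRU->MRU): [mango ram owl]
  16. access bat: MISS, evict mango. Cache (LRU->MRU): [ram owl bat]
  17. access ant: MISS, evict ram. Cache (LRU->MRU): [owl bat ant]
  18. access fox: MISS, evict owl. Cache (LRU->MRU): [bat ant fox]
  19. access bat: HIT. Cache (LRU->MRU): [ant fox bat]
  20. access cherry: MISS, evict ant. Cache (LRU->MRU): [fox bat cherry]
  21. access owl: MISS, evict fox. Cache (LRU->MRU): [bat cherry owl]
Total: 9 hits, 12 misses, 9 evictions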